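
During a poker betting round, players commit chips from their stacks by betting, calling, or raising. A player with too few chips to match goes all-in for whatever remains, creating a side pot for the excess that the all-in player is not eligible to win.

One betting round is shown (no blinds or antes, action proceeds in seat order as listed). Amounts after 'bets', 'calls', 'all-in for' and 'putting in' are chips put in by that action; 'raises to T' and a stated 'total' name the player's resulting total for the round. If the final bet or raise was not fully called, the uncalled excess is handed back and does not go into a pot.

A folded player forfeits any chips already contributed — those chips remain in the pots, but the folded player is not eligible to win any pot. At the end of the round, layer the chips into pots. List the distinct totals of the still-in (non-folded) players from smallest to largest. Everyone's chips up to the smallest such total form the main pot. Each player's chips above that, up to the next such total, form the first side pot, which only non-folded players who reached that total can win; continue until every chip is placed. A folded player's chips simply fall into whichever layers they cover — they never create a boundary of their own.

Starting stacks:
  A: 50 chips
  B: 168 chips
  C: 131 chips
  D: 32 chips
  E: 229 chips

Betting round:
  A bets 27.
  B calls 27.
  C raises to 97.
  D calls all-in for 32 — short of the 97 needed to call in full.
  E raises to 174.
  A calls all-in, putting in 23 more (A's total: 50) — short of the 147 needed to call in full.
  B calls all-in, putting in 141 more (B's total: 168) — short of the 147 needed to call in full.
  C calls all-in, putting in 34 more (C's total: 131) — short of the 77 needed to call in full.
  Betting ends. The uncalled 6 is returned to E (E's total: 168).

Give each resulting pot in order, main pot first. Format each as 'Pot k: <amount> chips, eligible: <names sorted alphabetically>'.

Pot 1: 160 chips, eligible: A, B, C, D, E
Pot 2: 72 chips, eligible: A, B, C, E
Pot 3: 243 chips, eligible: B, C, E
Pot 4: 74 chips, eligible: B, E

Derivation:
Contributions (after 6 returned to E): A=50, B=168, C=131, D=32, E=168
Pot levels (distinct totals of non-folded players): 32, 50, 131, 168
Layer 1-32: 32 each from A, B, C, D, E = 32*5 = 160 chips; eligible A, B, C, D, E
Layer 33-50: 18 each from A, B, C, E = 18*4 = 72 chips; eligible A, B, C, E
Layer 51-131: 81 each from B, C, E = 81*3 = 243 chips; eligible B, C, E
Layer 132-168: 37 each from B, E = 37*2 = 74 chips; eligible B, E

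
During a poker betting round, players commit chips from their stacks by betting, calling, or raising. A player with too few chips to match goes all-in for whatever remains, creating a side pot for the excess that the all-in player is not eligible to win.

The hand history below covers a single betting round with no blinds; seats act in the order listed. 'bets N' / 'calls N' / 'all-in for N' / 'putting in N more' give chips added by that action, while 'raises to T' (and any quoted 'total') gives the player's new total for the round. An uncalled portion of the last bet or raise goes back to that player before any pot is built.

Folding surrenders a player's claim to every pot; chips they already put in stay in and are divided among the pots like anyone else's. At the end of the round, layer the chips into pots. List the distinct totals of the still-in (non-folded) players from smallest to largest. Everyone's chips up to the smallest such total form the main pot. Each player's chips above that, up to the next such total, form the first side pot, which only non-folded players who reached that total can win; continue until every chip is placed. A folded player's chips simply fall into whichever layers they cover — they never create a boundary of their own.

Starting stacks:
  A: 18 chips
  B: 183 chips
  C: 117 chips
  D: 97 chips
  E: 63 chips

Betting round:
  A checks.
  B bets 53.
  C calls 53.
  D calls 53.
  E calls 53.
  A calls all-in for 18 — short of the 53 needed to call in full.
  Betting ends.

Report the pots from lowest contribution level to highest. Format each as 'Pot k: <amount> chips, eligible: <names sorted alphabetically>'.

Pot 1: 90 chips, eligible: A, B, C, D, E
Pot 2: 140 chips, eligible: B, C, D, E

Derivation:
Contributions: A=18, B=53, C=53, D=53, E=53
Pot levels (distinct totals of non-folded players): 18, 53
Layer 1-18: 18 each from A, B, C, D, E = 18*5 = 90 chips; eligible A, B, C, D, E
Layer 19-53: 35 each from B, C, D, E = 35*4 = 140 chips; eligible B, C, D, E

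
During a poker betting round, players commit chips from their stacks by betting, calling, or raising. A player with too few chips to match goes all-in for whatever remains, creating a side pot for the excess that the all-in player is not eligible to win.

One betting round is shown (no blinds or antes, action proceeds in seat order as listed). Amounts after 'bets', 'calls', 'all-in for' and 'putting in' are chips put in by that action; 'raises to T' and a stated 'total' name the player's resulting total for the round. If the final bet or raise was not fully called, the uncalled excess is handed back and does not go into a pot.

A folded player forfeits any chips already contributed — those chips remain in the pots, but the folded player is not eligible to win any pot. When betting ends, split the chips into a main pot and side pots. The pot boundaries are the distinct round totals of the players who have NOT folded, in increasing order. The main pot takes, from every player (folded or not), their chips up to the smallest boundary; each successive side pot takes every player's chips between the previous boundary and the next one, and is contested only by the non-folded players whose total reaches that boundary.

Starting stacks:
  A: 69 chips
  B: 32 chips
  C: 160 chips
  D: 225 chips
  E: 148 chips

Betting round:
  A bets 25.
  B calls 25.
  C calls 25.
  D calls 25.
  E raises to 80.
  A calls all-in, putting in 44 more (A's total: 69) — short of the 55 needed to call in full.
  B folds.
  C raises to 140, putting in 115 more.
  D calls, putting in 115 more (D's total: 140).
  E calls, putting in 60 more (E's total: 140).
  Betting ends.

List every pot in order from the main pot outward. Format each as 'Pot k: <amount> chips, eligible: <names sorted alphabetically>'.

Contributions: A=69, B=25, C=140, D=140, E=140
Folded: B
Pot levels (distinct totals of non-folded players): 69, 140
Layer 1-69: A 69 + B 25 + C 69 + D 69 + E 69 = 301 chips; eligible A, C, D, E
Layer 70-140: 71 each from C, D, E = 71*3 = 213 chips; eligible C, D, E

Pot 1: 301 chips, eligible: A, C, D, E
Pot 2: 213 chips, eligible: C, D, E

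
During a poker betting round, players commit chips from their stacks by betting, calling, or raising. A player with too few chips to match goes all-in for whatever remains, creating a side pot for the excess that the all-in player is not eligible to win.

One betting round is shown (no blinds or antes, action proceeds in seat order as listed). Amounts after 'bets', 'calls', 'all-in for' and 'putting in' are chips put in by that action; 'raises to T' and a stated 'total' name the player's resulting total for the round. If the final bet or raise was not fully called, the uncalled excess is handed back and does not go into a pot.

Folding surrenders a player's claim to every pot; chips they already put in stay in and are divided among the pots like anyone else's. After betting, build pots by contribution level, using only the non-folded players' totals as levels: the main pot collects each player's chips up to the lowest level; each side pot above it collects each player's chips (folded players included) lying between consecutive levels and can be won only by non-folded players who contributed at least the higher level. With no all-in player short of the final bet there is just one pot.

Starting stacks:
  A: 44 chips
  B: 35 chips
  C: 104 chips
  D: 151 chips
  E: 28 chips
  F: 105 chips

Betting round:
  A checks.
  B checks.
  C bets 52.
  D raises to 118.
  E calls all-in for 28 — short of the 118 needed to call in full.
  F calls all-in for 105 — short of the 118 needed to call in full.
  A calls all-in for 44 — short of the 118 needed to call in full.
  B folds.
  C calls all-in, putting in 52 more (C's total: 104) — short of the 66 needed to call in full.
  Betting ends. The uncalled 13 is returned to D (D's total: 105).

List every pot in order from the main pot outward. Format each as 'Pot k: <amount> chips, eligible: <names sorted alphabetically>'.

Contributions (after 13 returned to D): A=44, C=104, D=105, E=28, F=105
Folded: B
Pot levels (distinct totals of non-folded players): 28, 44, 104, 105
Layer 1-28: 28 each from A, C, D, E, F = 28*5 = 140 chips; eligible A, C, D, E, F
Layer 29-44: 16 each from A, C, D, F = 16*4 = 64 chips; eligible A, C, D, F
Layer 45-104: 60 each from C, D, F = 60*3 = 180 chips; eligible C, D, F
Layer 105-105: 1 each from D, F = 1*2 = 2 chips; eligible D, F

Pot 1: 140 chips, eligible: A, C, D, E, F
Pot 2: 64 chips, eligible: A, C, D, F
Pot 3: 180 chips, eligible: C, D, F
Pot 4: 2 chips, eligible: D, F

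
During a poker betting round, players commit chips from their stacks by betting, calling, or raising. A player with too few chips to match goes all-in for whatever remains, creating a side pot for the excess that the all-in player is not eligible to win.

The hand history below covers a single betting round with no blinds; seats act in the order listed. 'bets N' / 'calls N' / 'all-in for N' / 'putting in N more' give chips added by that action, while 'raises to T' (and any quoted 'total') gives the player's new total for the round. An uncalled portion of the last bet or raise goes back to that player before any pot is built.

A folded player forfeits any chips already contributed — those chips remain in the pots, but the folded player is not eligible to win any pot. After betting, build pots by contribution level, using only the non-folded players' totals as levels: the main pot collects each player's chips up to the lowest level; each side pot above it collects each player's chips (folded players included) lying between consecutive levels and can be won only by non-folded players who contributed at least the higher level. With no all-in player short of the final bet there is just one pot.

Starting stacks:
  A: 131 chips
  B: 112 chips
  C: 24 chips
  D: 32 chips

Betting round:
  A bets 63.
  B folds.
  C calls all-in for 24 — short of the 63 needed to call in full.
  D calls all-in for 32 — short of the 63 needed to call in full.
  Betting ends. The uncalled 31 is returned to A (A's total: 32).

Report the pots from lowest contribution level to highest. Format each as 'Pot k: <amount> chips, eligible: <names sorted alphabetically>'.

Contributions (after 31 returned to A): A=32, C=24, D=32
Folded: B
Pot levels (distinct totals of non-folded players): 24, 32
Layer 1-24: 24 each from A, C, D = 24*3 = 72 chips; eligible A, C, D
Layer 25-32: 8 each from A, D = 8*2 = 16 chips; eligible A, D

Pot 1: 72 chips, eligible: A, C, D
Pot 2: 16 chips, eligible: A, D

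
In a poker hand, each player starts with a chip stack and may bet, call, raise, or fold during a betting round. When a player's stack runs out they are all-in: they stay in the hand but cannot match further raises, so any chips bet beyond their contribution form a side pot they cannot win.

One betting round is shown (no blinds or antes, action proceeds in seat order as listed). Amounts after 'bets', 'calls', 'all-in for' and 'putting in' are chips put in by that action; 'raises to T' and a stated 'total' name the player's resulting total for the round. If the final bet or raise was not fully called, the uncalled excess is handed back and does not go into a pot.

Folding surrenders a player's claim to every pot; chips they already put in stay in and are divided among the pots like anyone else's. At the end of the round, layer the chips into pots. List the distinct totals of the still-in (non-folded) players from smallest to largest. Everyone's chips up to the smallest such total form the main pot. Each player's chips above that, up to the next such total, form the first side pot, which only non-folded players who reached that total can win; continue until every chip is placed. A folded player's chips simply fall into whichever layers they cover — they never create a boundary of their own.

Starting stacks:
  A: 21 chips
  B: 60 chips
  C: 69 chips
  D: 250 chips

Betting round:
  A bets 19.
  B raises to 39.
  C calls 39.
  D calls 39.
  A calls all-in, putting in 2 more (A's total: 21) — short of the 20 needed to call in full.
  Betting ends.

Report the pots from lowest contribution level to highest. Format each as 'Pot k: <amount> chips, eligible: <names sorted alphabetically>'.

Contributions: A=21, B=39, C=39, D=39
Pot levels (distinct totals of non-folded players): 21, 39
Layer 1-21: 21 each from A, B, C, D = 21*4 = 84 chips; eligible A, B, C, D
Layer 22-39: 18 each from B, C, D = 18*3 = 54 chips; eligible B, C, D

Pot 1: 84 chips, eligible: A, B, C, D
Pot 2: 54 chips, eligible: B, C, D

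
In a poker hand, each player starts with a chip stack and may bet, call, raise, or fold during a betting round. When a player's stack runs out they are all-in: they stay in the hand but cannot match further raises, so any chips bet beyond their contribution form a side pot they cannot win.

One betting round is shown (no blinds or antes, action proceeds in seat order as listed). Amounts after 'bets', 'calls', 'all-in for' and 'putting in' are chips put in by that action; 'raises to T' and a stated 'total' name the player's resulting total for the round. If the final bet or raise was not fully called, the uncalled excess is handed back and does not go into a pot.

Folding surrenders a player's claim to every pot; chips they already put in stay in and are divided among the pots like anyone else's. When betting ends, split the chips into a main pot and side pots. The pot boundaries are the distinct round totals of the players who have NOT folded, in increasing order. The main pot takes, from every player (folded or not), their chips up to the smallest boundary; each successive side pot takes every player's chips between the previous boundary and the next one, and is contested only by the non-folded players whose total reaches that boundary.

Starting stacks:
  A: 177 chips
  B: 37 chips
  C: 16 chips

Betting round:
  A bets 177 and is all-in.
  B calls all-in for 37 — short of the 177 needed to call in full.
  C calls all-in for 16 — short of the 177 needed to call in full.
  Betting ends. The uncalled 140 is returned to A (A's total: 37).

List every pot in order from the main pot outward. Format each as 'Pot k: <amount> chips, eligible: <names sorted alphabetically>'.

Contributions (after 140 returned to A): A=37, B=37, C=16
Pot levels (distinct totals of non-folded players): 16, 37
Layer 1-16: 16 each from A, B, C = 16*3 = 48 chips; eligible A, B, C
Layer 17-37: 21 each from A, B = 21*2 = 42 chips; eligible A, B

Pot 1: 48 chips, eligible: A, B, C
Pot 2: 42 chips, eligible: A, B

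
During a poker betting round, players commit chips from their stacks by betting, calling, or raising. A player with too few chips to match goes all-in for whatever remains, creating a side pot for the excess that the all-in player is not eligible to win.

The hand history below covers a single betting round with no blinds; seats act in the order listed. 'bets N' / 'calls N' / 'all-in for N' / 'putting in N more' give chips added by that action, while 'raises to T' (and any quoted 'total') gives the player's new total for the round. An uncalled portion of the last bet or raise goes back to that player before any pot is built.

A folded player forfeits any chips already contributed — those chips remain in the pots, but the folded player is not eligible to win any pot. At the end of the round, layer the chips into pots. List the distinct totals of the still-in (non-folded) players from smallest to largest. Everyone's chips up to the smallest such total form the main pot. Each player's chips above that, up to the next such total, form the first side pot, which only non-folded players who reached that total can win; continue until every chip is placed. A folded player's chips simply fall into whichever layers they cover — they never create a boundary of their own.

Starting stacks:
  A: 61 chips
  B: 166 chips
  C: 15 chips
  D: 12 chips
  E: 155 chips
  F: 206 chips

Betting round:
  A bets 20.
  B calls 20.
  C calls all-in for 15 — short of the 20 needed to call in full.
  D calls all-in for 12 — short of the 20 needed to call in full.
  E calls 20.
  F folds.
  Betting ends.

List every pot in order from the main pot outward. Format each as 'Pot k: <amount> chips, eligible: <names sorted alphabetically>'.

Contributions: A=20, B=20, C=15, D=12, E=20
Folded: F
Pot levels (distinct totals of non-folded players): 12, 15, 20
Layer 1-12: 12 each from A, B, C, D, E = 12*5 = 60 chips; eligible A, B, C, D, E
Layer 13-15: 3 each from A, B, C, E = 3*4 = 12 chips; eligible A, B, C, E
Layer 16-20: 5 each from A, B, E = 5*3 = 15 chips; eligible A, B, E

Pot 1: 60 chips, eligible: A, B, C, D, E
Pot 2: 12 chips, eligible: A, B, C, E
Pot 3: 15 chips, eligible: A, B, E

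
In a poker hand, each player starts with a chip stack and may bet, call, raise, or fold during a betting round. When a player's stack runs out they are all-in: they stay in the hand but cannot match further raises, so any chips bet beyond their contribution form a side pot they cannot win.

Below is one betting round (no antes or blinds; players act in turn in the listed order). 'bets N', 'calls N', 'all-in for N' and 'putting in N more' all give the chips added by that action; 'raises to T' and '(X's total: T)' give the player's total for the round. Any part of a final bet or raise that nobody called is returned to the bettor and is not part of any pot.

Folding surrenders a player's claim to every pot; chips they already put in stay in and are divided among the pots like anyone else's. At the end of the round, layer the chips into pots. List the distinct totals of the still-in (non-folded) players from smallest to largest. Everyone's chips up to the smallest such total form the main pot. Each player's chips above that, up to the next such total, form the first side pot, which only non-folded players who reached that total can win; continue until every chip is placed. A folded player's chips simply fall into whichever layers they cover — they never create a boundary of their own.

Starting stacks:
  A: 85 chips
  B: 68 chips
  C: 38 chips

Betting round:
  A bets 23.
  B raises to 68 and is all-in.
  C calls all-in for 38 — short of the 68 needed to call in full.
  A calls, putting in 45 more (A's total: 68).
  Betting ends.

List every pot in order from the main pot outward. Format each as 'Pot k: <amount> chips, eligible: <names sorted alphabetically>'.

Contributions: A=68, B=68, C=38
Pot levels (distinct totals of non-folded players): 38, 68
Layer 1-38: 38 each from A, B, C = 38*3 = 114 chips; eligible A, B, C
Layer 39-68: 30 each from A, B = 30*2 = 60 chips; eligible A, B

Pot 1: 114 chips, eligible: A, B, C
Pot 2: 60 chips, eligible: A, B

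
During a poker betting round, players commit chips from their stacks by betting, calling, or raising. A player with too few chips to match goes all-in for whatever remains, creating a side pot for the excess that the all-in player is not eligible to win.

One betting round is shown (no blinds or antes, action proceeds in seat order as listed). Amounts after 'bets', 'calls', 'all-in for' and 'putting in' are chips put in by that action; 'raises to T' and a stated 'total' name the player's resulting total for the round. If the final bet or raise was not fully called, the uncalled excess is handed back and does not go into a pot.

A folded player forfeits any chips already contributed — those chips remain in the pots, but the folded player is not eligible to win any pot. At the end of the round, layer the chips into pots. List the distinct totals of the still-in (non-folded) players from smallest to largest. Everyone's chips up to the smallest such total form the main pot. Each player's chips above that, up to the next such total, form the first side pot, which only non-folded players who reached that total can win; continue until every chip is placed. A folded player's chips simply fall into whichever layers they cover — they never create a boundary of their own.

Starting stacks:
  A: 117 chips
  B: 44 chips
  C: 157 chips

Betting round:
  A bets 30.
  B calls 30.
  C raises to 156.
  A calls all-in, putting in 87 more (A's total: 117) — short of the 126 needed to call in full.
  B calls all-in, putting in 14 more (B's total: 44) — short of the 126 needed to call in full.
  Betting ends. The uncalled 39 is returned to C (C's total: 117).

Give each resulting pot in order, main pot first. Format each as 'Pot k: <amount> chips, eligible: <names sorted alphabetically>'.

Contributions (after 39 returned to C): A=117, B=44, C=117
Pot levels (distinct totals of non-folded players): 44, 117
Layer 1-44: 44 each from A, B, C = 44*3 = 132 chips; eligible A, B, C
Layer 45-117: 73 each from A, C = 73*2 = 146 chips; eligible A, C

Pot 1: 132 chips, eligible: A, B, C
Pot 2: 146 chips, eligible: A, C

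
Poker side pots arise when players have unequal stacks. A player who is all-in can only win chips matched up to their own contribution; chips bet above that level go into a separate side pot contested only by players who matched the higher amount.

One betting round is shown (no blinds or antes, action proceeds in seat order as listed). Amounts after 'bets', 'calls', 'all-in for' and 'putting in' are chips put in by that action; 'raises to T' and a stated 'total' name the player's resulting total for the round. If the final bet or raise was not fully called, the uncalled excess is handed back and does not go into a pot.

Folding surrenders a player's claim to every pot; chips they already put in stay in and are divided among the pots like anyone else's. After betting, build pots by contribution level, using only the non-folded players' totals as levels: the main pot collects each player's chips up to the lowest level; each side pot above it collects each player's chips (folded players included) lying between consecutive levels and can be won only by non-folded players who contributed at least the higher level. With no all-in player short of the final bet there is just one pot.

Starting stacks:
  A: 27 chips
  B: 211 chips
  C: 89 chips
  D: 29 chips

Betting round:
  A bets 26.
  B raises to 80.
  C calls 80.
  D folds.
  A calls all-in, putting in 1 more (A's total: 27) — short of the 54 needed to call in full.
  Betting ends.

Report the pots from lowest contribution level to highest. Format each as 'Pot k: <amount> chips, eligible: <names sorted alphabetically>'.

Pot 1: 81 chips, eligible: A, B, C
Pot 2: 106 chips, eligible: B, C

Derivation:
Contributions: A=27, B=80, C=80
Folded: D
Pot levels (distinct totals of non-folded players): 27, 80
Layer 1-27: 27 each from A, B, C = 27*3 = 81 chips; eligible A, B, C
Layer 28-80: 53 each from B, C = 53*2 = 106 chips; eligible B, C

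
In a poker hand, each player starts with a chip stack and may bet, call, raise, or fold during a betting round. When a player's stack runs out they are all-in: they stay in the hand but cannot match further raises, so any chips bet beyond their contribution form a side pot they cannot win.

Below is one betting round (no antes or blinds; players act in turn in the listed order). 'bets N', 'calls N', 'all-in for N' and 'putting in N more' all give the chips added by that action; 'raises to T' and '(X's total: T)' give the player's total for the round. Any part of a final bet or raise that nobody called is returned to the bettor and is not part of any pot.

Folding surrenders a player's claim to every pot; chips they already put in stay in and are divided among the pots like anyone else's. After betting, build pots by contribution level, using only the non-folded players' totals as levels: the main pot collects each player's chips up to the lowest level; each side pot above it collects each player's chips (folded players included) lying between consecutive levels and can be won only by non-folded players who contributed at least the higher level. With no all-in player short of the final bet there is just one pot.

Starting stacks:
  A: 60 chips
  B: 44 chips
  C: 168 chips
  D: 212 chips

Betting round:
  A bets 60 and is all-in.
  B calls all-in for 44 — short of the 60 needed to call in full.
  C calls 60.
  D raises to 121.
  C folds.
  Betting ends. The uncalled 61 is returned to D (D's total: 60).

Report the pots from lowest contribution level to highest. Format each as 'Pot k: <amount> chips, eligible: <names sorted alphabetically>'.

Contributions (after 61 returned to D): A=60, B=44, C=60, D=60
Folded: C
Pot levels (distinct totals of non-folded players): 44, 60
Layer 1-44: 44 each from A, B, C, D = 44*4 = 176 chips; eligible A, B, D
Layer 45-60: 16 each from A, C, D = 16*3 = 48 chips; eligible A, D

Pot 1: 176 chips, eligible: A, B, D
Pot 2: 48 chips, eligible: A, D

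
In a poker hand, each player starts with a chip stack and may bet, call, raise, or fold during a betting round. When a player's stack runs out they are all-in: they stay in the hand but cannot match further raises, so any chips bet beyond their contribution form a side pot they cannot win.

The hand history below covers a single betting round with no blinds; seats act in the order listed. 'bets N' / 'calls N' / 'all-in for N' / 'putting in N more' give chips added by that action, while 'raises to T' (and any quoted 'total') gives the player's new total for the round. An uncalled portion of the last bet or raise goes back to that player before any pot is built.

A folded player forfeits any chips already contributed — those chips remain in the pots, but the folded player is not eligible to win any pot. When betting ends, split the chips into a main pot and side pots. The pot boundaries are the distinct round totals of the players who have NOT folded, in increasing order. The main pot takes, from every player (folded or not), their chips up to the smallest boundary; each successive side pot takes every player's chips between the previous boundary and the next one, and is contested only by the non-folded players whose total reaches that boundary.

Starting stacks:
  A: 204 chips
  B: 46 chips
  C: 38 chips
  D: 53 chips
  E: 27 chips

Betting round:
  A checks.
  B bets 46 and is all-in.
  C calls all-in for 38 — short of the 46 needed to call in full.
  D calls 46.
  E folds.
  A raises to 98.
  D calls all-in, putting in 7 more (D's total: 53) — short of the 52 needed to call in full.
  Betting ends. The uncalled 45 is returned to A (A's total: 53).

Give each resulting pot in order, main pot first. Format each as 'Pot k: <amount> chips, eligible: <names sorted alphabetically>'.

Contributions (after 45 returned to A): A=53, B=46, C=38, D=53
Folded: E
Pot levels (distinct totals of non-folded players): 38, 46, 53
Layer 1-38: 38 each from A, B, C, D = 38*4 = 152 chips; eligible A, B, C, D
Layer 39-46: 8 each from A, B, D = 8*3 = 24 chips; eligible A, B, D
Layer 47-53: 7 each from A, D = 7*2 = 14 chips; eligible A, D

Pot 1: 152 chips, eligible: A, B, C, D
Pot 2: 24 chips, eligible: A, B, D
Pot 3: 14 chips, eligible: A, D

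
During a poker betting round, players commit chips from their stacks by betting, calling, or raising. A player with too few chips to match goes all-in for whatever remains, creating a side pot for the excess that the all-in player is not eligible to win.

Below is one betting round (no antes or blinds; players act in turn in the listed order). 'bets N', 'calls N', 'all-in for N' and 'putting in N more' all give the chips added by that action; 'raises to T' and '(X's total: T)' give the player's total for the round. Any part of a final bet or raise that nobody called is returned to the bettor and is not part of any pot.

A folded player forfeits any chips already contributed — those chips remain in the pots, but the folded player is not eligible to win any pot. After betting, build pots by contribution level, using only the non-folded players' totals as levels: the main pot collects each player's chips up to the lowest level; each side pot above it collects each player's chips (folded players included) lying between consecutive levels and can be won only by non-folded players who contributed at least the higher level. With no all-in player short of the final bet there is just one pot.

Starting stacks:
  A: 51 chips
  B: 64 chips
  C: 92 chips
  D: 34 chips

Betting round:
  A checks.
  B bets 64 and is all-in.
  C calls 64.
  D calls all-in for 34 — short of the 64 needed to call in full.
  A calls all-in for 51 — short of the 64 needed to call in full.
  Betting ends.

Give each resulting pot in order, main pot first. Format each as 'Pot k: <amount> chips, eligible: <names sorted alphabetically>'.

Contributions: A=51, B=64, C=64, D=34
Pot levels (distinct totals of non-folded players): 34, 51, 64
Layer 1-34: 34 each from A, B, C, D = 34*4 = 136 chips; eligible A, B, C, D
Layer 35-51: 17 each from A, B, C = 17*3 = 51 chips; eligible A, B, C
Layer 52-64: 13 each from B, C = 13*2 = 26 chips; eligible B, C

Pot 1: 136 chips, eligible: A, B, C, D
Pot 2: 51 chips, eligible: A, B, C
Pot 3: 26 chips, eligible: B, C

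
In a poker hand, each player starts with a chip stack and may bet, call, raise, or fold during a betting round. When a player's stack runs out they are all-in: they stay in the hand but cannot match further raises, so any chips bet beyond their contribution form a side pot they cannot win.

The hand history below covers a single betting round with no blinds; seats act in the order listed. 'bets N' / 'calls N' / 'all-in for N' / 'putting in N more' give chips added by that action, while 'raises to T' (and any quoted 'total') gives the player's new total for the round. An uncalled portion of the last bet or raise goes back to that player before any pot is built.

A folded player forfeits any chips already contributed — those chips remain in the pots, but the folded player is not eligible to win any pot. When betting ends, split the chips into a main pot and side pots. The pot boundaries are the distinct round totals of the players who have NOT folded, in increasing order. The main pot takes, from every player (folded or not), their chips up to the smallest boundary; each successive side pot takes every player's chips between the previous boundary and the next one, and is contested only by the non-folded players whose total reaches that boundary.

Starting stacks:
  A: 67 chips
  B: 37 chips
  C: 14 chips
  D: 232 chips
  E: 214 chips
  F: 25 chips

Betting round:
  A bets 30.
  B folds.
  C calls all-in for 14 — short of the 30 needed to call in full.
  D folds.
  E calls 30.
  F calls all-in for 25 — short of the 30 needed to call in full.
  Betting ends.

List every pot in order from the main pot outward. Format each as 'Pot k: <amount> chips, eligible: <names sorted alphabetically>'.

Pot 1: 56 chips, eligible: A, C, E, F
Pot 2: 33 chips, eligible: A, E, F
Pot 3: 10 chips, eligible: A, E

Derivation:
Contributions: A=30, C=14, E=30, F=25
Folded: B, D
Pot levels (distinct totals of non-folded players): 14, 25, 30
Layer 1-14: 14 each from A, C, E, F = 14*4 = 56 chips; eligible A, C, E, F
Layer 15-25: 11 each from A, E, F = 11*3 = 33 chips; eligible A, E, F
Layer 26-30: 5 each from A, E = 5*2 = 10 chips; eligible A, E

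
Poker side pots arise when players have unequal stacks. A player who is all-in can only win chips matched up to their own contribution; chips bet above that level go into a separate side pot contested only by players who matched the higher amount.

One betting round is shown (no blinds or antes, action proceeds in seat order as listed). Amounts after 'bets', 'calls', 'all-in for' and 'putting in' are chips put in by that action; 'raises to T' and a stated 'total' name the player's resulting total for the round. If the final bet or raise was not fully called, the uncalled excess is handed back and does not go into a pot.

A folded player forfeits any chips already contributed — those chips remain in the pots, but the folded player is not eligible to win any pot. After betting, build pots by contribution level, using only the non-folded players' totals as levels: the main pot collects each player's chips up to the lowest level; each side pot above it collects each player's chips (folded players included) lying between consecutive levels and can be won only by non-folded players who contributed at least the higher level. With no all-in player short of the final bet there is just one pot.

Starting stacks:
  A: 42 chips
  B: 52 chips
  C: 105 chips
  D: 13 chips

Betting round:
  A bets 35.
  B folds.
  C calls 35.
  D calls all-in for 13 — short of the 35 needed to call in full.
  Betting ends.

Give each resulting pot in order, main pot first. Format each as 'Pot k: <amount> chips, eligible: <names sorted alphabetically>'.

Pot 1: 39 chips, eligible: A, C, D
Pot 2: 44 chips, eligible: A, C

Derivation:
Contributions: A=35, C=35, D=13
Folded: B
Pot levels (distinct totals of non-folded players): 13, 35
Layer 1-13: 13 each from A, C, D = 13*3 = 39 chips; eligible A, C, D
Layer 14-35: 22 each from A, C = 22*2 = 44 chips; eligible A, C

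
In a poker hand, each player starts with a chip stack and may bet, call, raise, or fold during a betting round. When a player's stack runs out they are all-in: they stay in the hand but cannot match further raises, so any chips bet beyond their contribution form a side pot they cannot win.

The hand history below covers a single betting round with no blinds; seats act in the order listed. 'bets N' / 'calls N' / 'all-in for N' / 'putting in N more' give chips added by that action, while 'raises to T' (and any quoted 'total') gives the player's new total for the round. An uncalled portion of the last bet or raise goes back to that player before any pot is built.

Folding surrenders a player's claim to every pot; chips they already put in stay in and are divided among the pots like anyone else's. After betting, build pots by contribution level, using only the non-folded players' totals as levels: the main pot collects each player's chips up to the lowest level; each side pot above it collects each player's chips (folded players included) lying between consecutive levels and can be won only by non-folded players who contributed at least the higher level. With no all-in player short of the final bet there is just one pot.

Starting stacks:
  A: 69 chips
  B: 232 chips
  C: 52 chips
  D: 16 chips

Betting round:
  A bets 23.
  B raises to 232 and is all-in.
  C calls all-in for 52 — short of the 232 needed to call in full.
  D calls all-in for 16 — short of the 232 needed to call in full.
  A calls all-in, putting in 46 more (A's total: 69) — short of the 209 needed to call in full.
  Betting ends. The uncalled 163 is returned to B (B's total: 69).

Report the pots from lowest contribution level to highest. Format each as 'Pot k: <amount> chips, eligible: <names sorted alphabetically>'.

Contributions (after 163 returned to B): A=69, B=69, C=52, D=16
Pot levels (distinct totals of non-folded players): 16, 52, 69
Layer 1-16: 16 each from A, B, C, D = 16*4 = 64 chips; eligible A, B, C, D
Layer 17-52: 36 each from A, B, C = 36*3 = 108 chips; eligible A, B, C
Layer 53-69: 17 each from A, B = 17*2 = 34 chips; eligible A, B

Pot 1: 64 chips, eligible: A, B, C, D
Pot 2: 108 chips, eligible: A, B, C
Pot 3: 34 chips, eligible: A, B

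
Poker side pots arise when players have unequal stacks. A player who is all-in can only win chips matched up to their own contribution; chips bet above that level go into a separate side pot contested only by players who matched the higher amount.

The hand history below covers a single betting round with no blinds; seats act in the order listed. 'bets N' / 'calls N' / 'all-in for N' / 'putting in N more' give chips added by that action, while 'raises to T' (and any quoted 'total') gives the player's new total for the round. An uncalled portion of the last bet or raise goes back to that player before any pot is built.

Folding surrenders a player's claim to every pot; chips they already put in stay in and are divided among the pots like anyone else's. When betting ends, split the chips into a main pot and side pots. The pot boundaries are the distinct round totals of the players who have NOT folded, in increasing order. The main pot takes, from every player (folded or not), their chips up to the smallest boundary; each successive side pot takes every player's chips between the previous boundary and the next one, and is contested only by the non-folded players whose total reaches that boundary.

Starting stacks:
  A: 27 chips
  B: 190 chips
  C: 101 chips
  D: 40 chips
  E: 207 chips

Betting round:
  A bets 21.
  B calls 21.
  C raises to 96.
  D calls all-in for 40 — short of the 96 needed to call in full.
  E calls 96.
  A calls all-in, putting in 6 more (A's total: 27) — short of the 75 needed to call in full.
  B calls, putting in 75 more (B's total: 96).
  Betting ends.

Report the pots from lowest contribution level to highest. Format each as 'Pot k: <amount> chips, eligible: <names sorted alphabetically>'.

Contributions: A=27, B=96, C=96, D=40, E=96
Pot levels (distinct totals of non-folded players): 27, 40, 96
Layer 1-27: 27 each from A, B, C, D, E = 27*5 = 135 chips; eligible A, B, C, D, E
Layer 28-40: 13 each from B, C, D, E = 13*4 = 52 chips; eligible B, C, D, E
Layer 41-96: 56 each from B, C, E = 56*3 = 168 chips; eligible B, C, E

Pot 1: 135 chips, eligible: A, B, C, D, E
Pot 2: 52 chips, eligible: B, C, D, E
Pot 3: 168 chips, eligible: B, C, E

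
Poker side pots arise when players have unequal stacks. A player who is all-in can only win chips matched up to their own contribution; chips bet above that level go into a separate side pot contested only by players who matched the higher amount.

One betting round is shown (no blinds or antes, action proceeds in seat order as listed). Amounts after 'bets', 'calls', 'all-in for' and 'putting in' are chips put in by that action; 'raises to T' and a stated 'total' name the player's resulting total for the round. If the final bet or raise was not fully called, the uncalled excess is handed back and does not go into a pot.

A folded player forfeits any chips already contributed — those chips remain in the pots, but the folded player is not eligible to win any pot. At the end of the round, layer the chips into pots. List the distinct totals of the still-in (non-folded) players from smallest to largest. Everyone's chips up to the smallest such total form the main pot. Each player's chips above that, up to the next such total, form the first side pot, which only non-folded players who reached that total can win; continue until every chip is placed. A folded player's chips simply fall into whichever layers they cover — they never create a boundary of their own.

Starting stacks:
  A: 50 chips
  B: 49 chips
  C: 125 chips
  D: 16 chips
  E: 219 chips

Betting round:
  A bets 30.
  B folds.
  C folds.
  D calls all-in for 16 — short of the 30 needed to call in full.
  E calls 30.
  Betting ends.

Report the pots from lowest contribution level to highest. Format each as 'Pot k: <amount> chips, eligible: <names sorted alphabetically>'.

Contributions: A=30, D=16, E=30
Folded: B, C
Pot levels (distinct totals of non-folded players): 16, 30
Layer 1-16: 16 each from A, D, E = 16*3 = 48 chips; eligible A, D, E
Layer 17-30: 14 each from A, E = 14*2 = 28 chips; eligible A, E

Pot 1: 48 chips, eligible: A, D, E
Pot 2: 28 chips, eligible: A, E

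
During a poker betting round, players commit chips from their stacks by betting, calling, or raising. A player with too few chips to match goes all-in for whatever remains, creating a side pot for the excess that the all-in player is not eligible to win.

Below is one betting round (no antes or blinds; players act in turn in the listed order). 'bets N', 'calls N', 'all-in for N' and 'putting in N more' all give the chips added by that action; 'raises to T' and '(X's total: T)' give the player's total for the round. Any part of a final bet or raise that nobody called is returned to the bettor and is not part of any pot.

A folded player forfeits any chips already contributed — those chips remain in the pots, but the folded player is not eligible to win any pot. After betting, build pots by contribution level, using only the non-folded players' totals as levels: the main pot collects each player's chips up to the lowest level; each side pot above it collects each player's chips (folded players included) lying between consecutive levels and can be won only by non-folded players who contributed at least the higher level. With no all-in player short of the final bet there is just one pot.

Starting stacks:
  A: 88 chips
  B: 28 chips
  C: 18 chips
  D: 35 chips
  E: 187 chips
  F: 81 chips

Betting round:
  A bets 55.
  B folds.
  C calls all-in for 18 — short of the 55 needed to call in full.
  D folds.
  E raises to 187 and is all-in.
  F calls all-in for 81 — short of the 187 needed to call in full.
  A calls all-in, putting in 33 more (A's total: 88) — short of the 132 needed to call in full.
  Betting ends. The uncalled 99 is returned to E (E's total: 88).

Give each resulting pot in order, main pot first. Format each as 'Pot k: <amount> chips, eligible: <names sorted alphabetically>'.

Pot 1: 72 chips, eligible: A, C, E, F
Pot 2: 189 chips, eligible: A, E, F
Pot 3: 14 chips, eligible: A, E

Derivation:
Contributions (after 99 returned to E): A=88, C=18, E=88, F=81
Folded: B, D
Pot levels (distinct totals of non-folded players): 18, 81, 88
Layer 1-18: 18 each from A, C, E, F = 18*4 = 72 chips; eligible A, C, E, F
Layer 19-81: 63 each from A, E, F = 63*3 = 189 chips; eligible A, E, F
Layer 82-88: 7 each from A, E = 7*2 = 14 chips; eligible A, E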